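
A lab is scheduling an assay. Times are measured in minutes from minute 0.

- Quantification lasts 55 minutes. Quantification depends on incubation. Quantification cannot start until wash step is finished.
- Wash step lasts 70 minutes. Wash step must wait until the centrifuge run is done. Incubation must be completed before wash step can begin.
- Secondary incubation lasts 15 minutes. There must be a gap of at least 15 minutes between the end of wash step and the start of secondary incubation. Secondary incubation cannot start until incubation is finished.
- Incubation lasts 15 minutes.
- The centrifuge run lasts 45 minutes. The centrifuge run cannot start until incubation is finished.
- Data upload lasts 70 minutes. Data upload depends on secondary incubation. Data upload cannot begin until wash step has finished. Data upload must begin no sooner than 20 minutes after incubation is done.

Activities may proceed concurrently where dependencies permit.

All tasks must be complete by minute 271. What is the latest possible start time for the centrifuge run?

To finish by minute 271, data upload (duration 70) must start no later than minute 201.
Since data upload (must start by minute 201) depends on it, secondary incubation must finish by minute 201. Backing off its 15-minute duration gives a latest start of minute 186.
Quantification has no dependents, so it just needs to finish by minute 271. Starting by 271 − 55 = minute 216 achieves that.
For wash step: secondary incubation (must start by minute 186, minus 15-minute gap → minute 171); quantification (must start by minute 216); data upload (must start by minute 201). The most restrictive is minute 171; with a 70-minute duration, wash step must start by minute 101.
The centrifuge run feeds into wash step (must start by minute 101); so the centrifuge run must finish by minute 101 and therefore start by minute 56.

56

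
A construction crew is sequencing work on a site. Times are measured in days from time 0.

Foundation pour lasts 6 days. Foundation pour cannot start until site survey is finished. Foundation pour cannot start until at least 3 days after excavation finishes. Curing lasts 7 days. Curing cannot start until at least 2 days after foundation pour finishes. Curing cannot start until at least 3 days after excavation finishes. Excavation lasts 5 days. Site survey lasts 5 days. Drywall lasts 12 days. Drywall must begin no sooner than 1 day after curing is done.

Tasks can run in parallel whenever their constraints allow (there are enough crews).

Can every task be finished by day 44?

Excavation can start immediately at day 0; it finishes at day 5.
Nothing blocks site survey, so it runs from day 0 to day 5.
For foundation pour: site survey (finishes day 5); excavation (finishes day 5, plus 3-day gap → day 8). Taking the maximum gives a start of day 8, and it finishes at 8 + 6 = day 14.
Curing cannot start until foundation pour (finishes day 14, plus 2-day gap → day 16); excavation (finishes day 5, plus 3-day gap → day 8). The controlling bound is day 16, so curing finishes at 16 + 7 = day 23.
Drywall cannot begin until curing (finishes day 23, plus 1-day gap → day 24). It runs from day 24 to 24 + 12 = day 36.
Every task is finished by day 36, which is no later than the deadline of 44, so the schedule is feasible.

Yes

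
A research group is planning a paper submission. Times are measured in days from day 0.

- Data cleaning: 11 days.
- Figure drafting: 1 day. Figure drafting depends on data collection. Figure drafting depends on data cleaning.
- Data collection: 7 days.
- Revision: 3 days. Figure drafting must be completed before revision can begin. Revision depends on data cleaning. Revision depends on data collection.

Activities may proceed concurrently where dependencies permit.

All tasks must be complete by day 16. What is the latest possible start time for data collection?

5

Nothing follows revision; the deadline of day 16 is its only limit. It must start by 16 − 3 = day 13.
Figure drafting has to be done before revision (must start by day 13). That means finishing by day 13, i.e. starting by 13 − 1 = day 12.
Data collection must finish in time for figure drafting (must start by day 12); revision (must start by day 13). The tightest is day 12, so data collection must start by 12 − 7 = day 5.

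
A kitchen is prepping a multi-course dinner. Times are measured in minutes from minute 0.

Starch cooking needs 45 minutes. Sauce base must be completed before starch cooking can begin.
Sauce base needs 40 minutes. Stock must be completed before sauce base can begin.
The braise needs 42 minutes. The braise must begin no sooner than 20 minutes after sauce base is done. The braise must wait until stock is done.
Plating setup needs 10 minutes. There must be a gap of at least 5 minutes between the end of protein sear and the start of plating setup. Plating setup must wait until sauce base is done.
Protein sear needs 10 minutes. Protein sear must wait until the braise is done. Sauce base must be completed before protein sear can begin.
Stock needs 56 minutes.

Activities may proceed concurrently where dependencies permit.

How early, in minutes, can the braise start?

Stock can start immediately at minute 0; it finishes at minute 56.
After stock (finishes minute 56), sauce base can start at minute 56 and finishes at minute 96.
The braise waits on sauce base (finishes minute 96, plus 20-minute gap → minute 116); stock (finishes minute 56). The latest of these is minute 116, which is the earliest the braise can start.

116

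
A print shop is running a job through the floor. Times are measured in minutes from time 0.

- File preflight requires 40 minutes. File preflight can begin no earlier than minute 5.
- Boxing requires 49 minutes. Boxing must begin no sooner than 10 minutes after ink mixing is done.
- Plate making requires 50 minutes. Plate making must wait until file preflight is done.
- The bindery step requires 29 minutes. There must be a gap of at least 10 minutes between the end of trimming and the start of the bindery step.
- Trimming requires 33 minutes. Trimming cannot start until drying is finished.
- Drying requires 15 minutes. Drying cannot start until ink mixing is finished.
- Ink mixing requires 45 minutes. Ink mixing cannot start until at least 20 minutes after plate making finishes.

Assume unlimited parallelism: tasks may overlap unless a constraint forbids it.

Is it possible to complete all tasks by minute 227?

File preflight waits on its own release at minute 5, so it starts at minute 5 and finishes at 5 + 40 = minute 45.
Plate making cannot begin until file preflight (finishes minute 45). It runs from minute 45 to 45 + 50 = minute 95.
Ink mixing cannot begin until plate making (finishes minute 95, plus 20-minute gap → minute 115). It runs from minute 115 to 115 + 45 = minute 160.
After ink mixing (finishes minute 160, plus 10-minute gap → minute 170), boxing can start at minute 170 and finishes at minute 219.
Drying waits on ink mixing (finishes minute 160), so it starts at minute 160 and finishes at 160 + 15 = minute 175.
Trimming cannot begin until drying (finishes minute 175). It runs from minute 175 to 175 + 33 = minute 208.
The bindery step cannot begin until trimming (finishes minute 208, plus 10-minute gap → minute 218). It runs from minute 218 to 218 + 29 = minute 247.
The earliest everything can be done is minute 247, which is after the deadline of 227, so it is not possible.

No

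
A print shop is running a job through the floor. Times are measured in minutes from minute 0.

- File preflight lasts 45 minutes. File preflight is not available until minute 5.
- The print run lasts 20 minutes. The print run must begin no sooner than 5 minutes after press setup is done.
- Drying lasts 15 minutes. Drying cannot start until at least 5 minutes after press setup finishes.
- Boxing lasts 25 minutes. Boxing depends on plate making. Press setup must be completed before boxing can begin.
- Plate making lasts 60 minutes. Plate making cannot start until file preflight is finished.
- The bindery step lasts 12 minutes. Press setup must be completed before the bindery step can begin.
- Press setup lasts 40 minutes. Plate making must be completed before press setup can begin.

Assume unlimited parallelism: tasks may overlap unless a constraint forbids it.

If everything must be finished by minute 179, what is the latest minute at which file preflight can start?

9

To finish by minute 179, the print run (duration 20) must start no later than minute 159.
Drying must finish by minute 179; it takes 15 minutes, so it must start by 179 − 15 = minute 164.
The bindery step has no dependents, so it just needs to finish by minute 179. Starting by 179 − 12 = minute 167 achieves that.
To finish by minute 179, boxing (duration 25) must start no later than minute 154.
For press setup: the print run (must start by minute 159, minus 5-minute gap → minute 154); drying (must start by minute 164, minus 5-minute gap → minute 159); the bindery step (must start by minute 167); boxing (must start by minute 154). The most restrictive is minute 154; with a 40-minute duration, press setup must start by minute 114.
Plate making must finish in time for press setup (must start by minute 114); boxing (must start by minute 154). The tightest is minute 114, so plate making must start by 114 − 60 = minute 54.
File preflight feeds into plate making (must start by minute 54); so file preflight must finish by minute 54 and therefore start by minute 9.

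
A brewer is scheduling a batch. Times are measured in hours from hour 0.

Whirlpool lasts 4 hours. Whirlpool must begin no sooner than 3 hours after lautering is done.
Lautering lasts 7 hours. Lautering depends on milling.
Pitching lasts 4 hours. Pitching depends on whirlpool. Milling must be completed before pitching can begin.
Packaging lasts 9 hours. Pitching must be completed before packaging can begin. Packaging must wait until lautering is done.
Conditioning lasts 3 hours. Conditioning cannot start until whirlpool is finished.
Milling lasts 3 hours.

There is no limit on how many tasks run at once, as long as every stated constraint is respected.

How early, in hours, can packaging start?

Milling has no prerequisites, so it starts at hour 0 and finishes at hour 3.
Lautering cannot begin until milling (finishes hour 3). It runs from hour 3 to 3 + 7 = hour 10.
After lautering (finishes hour 10, plus 3-hour gap → hour 13), whirlpool can start at hour 13 and finishes at hour 17.
Pitching cannot start until whirlpool (finishes hour 17); milling (finishes hour 3). The controlling bound is hour 17, so pitching finishes at 17 + 4 = hour 21.
Packaging waits on pitching (finishes hour 21); lautering (finishes hour 10). The latest of these is hour 21, which is the earliest packaging can start.

21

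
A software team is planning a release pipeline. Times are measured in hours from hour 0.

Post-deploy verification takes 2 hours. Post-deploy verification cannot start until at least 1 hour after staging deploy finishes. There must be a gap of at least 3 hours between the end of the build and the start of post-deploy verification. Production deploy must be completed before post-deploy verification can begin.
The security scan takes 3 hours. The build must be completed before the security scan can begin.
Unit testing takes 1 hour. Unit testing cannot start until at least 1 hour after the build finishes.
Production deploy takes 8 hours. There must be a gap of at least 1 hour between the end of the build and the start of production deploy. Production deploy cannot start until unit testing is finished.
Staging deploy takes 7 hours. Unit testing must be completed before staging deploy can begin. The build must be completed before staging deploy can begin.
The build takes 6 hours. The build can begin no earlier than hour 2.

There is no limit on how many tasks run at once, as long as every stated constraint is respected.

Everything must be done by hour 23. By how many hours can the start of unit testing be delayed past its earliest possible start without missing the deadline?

3

After its own release at hour 2, the build can start at hour 2 and finishes at hour 8.
Unit testing cannot begin until the build (finishes hour 8, plus 1-hour gap → hour 9). It runs from hour 9 to 9 + 1 = hour 10.

Working backward from the deadline:
To finish by hour 23, post-deploy verification (duration 2) must start no later than hour 21.
Staging deploy feeds into post-deploy verification (must start by hour 21, minus 1-hour gap → hour 20); so staging deploy must finish by hour 20 and therefore start by hour 13.
Since post-deploy verification (must start by hour 21) depends on it, production deploy must finish by hour 21. Backing off its 8-hour duration gives a latest start of hour 13.
Unit testing feeds staging deploy (must start by hour 13); production deploy (must start by hour 13). Taking the minimum, unit testing must finish by hour 13 and start by 13 − 1 = hour 12.
So unit testing can start as early as hour 9 and as late as hour 12, giving 12 − 9 = 3 hours of slack.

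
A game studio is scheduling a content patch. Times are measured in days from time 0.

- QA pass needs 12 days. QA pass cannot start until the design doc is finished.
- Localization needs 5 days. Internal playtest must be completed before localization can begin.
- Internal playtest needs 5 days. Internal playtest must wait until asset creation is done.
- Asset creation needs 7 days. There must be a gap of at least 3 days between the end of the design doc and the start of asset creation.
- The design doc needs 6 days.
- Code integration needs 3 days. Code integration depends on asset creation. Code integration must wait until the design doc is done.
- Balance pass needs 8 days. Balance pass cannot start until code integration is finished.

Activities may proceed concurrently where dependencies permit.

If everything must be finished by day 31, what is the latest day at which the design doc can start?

To finish by day 31, balance pass (duration 8) must start no later than day 23.
Code integration must finish before balance pass (must start by day 23). With a 3-day duration, code integration must start by 23 − 3 = day 20.
To finish by day 31, localization (duration 5) must start no later than day 26.
Since localization (must start by day 26) depends on it, internal playtest must finish by day 26. Backing off its 5-day duration gives a latest start of day 21.
Asset creation must finish in time for code integration (must start by day 20); internal playtest (must start by day 21). The tightest is day 20, so asset creation must start by 20 − 7 = day 13.
To finish by day 31, QA pass (duration 12) must start no later than day 19.
The design doc has several dependents: asset creation (must start by day 13, minus 3-day gap → day 10); code integration (must start by day 20); QA pass (must start by day 19). The earliest of those limits is day 10, so the design doc must start by 10 − 6 = day 4.

4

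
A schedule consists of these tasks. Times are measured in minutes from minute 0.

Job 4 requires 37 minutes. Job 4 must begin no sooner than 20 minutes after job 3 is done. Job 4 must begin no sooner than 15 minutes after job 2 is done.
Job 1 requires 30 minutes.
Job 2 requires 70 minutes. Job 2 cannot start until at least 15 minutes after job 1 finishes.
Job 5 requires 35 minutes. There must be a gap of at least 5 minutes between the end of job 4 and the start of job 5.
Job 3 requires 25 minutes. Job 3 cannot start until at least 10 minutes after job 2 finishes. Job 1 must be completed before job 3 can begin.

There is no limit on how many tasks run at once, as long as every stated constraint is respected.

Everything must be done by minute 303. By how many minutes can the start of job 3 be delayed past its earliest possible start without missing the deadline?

56

Job 1 can start immediately at minute 0; it finishes at minute 30.
Job 2 cannot begin until job 1 (finishes minute 30, plus 15-minute gap → minute 45). It runs from minute 45 to 45 + 70 = minute 115.
Job 3 needs all of job 2 (finishes minute 115, plus 10-minute gap → minute 125); job 1 (finishes minute 30). That puts its earliest start at minute 125; it finishes at 125 + 25 = minute 150.

Working backward from the deadline:
To finish by minute 303, job 5 (duration 35) must start no later than minute 268.
Job 4 has to be done before job 5 (must start by minute 268, minus 5-minute gap → minute 263). That means finishing by minute 263, i.e. starting by 263 − 37 = minute 226.
Since job 4 (must start by minute 226, minus 20-minute gap → minute 206) depends on it, job 3 must finish by minute 206. Backing off its 25-minute duration gives a latest start of minute 181.
So job 3 can start as early as minute 125 and as late as minute 181, giving 181 − 125 = 56 minutes of slack.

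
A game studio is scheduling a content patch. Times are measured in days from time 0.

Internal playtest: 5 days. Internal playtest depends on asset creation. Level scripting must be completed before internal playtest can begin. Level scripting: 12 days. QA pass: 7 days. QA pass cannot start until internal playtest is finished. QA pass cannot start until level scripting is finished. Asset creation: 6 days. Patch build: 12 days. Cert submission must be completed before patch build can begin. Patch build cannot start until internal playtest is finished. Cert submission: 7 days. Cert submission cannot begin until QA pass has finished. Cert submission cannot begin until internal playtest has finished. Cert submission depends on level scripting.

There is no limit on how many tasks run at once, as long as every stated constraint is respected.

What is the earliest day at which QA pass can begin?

Level scripting can start immediately at day 0; it finishes at day 12.
Asset creation can start immediately at day 0; it finishes at day 6.
Internal playtest has to wait for asset creation (finishes day 6); level scripting (finishes day 12). The latest of these is day 12, so internal playtest runs day 12 to 12 + 5 = day 17.
QA pass waits on internal playtest (finishes day 17); level scripting (finishes day 12). The latest of these is day 17, which is the earliest QA pass can start.

17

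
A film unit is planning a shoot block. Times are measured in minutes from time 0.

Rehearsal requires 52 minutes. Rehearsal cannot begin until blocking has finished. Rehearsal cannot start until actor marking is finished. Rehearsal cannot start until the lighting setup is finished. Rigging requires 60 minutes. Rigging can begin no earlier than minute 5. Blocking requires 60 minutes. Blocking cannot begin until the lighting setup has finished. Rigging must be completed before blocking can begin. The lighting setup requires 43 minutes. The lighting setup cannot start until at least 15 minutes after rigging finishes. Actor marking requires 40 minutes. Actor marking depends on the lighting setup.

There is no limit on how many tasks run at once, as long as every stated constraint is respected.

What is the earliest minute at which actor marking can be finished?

Rigging waits on its own release at minute 5, so it starts at minute 5 and finishes at 5 + 60 = minute 65.
The lighting setup waits on rigging (finishes minute 65, plus 15-minute gap → minute 80), so it starts at minute 80 and finishes at 80 + 43 = minute 123.
Actor marking waits on the lighting setup (finishes minute 123), so it starts at minute 123 and finishes at 123 + 40 = minute 163.

163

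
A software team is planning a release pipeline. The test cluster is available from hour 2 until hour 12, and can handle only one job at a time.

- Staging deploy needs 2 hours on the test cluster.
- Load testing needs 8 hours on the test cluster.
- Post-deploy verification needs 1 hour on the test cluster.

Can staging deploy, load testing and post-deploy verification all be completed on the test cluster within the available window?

No

The test cluster window is 12 − 2 = 10 hours.
Running back to back, the jobs need 2 + 8 + 1 = 11 hours on the test cluster.
Since 11 > 10, they cannot all fit.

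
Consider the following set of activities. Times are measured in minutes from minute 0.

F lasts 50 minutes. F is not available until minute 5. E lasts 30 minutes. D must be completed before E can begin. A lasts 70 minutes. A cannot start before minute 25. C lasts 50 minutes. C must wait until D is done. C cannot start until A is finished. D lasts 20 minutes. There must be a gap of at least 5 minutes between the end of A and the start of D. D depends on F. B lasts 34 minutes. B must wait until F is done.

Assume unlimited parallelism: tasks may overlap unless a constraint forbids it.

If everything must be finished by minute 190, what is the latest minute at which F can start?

70

C must finish by minute 190; it takes 50 minutes, so it must start by 190 − 50 = minute 140.
E must finish by minute 190; it takes 30 minutes, so it must start by 190 − 30 = minute 160.
D feeds C (must start by minute 140); E (must start by minute 160). Taking the minimum, D must finish by minute 140 and start by 140 − 20 = minute 120.
B has no dependents, so it just needs to finish by minute 190. Starting by 190 − 34 = minute 156 achieves that.
For F: B (must start by minute 156); D (must start by minute 120). The most restrictive is minute 120; with a 50-minute duration, F must start by minute 70.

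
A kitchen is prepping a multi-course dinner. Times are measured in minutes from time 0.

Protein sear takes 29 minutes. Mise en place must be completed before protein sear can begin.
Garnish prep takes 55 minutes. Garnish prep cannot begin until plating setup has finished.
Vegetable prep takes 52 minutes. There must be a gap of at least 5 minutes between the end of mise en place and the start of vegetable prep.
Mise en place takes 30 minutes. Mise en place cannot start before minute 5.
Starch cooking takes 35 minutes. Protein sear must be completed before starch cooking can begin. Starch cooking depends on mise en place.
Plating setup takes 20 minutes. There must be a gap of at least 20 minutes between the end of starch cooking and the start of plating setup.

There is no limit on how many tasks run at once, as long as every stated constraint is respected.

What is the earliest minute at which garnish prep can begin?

After its own release at minute 5, mise en place can start at minute 5 and finishes at minute 35.
Protein sear waits on mise en place (finishes minute 35), so it starts at minute 35 and finishes at 35 + 29 = minute 64.
For starch cooking: protein sear (finishes minute 64); mise en place (finishes minute 35). Taking the maximum gives a start of minute 64, and it finishes at 64 + 35 = minute 99.
Plating setup cannot begin until starch cooking (finishes minute 99, plus 20-minute gap → minute 119). It runs from minute 119 to 119 + 20 = minute 139.
Garnish prep waits on plating setup (finishes minute 139), so the earliest it can start is minute 139.

139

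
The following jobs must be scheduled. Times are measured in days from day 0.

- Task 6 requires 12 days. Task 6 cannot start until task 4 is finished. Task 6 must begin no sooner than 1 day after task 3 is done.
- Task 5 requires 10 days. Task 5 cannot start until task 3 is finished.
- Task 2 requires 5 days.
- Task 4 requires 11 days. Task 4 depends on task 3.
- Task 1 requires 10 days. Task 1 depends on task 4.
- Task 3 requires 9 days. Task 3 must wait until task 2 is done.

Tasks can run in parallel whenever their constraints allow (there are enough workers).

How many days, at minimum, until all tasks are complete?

Nothing blocks task 2, so it runs from day 0 to day 5.
Task 3 waits on task 2 (finishes day 5), so it starts at day 5 and finishes at 5 + 9 = day 14.
Task 5 waits on task 3 (finishes day 14), so it starts at day 14 and finishes at 14 + 10 = day 24.
After task 3 (finishes day 14), task 4 can start at day 14 and finishes at day 25.
Task 6 needs all of task 4 (finishes day 25); task 3 (finishes day 14, plus 1-day gap → day 15). That puts its earliest start at day 25; it finishes at 25 + 12 = day 37.
Task 1 cannot begin until task 4 (finishes day 25). It runs from day 25 to 25 + 10 = day 35.
All tasks are finished once the last one completes. Finish times: Task 1 at 35, Task 2 at 5, Task 3 at 14, Task 4 at 25, Task 5 at 24, Task 6 at 37. The latest is day 37.

37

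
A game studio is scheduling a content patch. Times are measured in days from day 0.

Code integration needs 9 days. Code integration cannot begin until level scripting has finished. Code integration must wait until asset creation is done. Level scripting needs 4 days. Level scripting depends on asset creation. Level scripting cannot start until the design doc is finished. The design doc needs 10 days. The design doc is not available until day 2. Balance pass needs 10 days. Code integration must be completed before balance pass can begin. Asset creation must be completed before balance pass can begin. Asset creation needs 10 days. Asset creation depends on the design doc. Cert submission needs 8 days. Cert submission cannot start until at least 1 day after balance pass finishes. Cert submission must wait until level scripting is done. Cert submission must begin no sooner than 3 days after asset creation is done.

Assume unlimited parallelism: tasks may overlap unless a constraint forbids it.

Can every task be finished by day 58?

Yes

The design doc waits on its own release at day 2, so it starts at day 2 and finishes at 2 + 10 = day 12.
After the design doc (finishes day 12), asset creation can start at day 12 and finishes at day 22.
For level scripting: asset creation (finishes day 22); the design doc (finishes day 12). Taking the maximum gives a start of day 22, and it finishes at 22 + 4 = day 26.
For code integration: level scripting (finishes day 26); asset creation (finishes day 22). Taking the maximum gives a start of day 26, and it finishes at 26 + 9 = day 35.
Balance pass cannot start until code integration (finishes day 35); asset creation (finishes day 22). The controlling bound is day 35, so balance pass finishes at 35 + 10 = day 45.
Cert submission has to wait for balance pass (finishes day 45, plus 1-day gap → day 46); level scripting (finishes day 26); asset creation (finishes day 22, plus 3-day gap → day 25). The latest of these is day 46, so cert submission runs day 46 to 46 + 8 = day 54.
Every task is finished by day 54, which is no later than the deadline of 58, so the schedule is feasible.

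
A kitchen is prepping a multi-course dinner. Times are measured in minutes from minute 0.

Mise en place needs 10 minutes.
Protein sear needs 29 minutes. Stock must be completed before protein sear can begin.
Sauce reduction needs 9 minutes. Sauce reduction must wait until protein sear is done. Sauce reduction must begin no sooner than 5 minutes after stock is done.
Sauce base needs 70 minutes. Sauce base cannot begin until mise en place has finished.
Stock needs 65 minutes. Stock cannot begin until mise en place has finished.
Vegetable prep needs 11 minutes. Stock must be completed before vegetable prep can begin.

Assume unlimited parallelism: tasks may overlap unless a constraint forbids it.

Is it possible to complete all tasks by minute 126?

Yes

Nothing blocks mise en place, so it runs from minute 0 to minute 10.
Sauce base waits on mise en place (finishes minute 10), so it starts at minute 10 and finishes at 10 + 70 = minute 80.
Stock waits on mise en place (finishes minute 10), so it starts at minute 10 and finishes at 10 + 65 = minute 75.
Vegetable prep cannot begin until stock (finishes minute 75). It runs from minute 75 to 75 + 11 = minute 86.
Protein sear cannot begin until stock (finishes minute 75). It runs from minute 75 to 75 + 29 = minute 104.
Sauce reduction needs all of protein sear (finishes minute 104); stock (finishes minute 75, plus 5-minute gap → minute 80). That puts its earliest start at minute 104; it finishes at 104 + 9 = minute 113.
Every task is finished by minute 113, which is no later than the deadline of 126, so the schedule is feasible.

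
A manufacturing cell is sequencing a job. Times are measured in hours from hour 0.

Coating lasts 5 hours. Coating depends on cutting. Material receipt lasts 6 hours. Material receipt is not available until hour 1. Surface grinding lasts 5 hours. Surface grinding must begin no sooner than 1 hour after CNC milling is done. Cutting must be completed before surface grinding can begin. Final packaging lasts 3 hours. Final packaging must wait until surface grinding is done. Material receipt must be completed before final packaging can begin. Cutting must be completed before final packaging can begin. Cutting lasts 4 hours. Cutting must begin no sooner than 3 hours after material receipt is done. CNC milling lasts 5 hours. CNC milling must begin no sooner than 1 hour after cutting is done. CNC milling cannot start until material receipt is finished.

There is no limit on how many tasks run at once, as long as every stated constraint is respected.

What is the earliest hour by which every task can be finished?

29

Material receipt waits on its own release at hour 1, so it starts at hour 1 and finishes at 1 + 6 = hour 7.
Cutting cannot begin until material receipt (finishes hour 7, plus 3-hour gap → hour 10). It runs from hour 10 to 10 + 4 = hour 14.
Coating waits on cutting (finishes hour 14), so it starts at hour 14 and finishes at 14 + 5 = hour 19.
For CNC milling: cutting (finishes hour 14, plus 1-hour gap → hour 15); material receipt (finishes hour 7). Taking the maximum gives a start of hour 15, and it finishes at 15 + 5 = hour 20.
Surface grinding cannot start until CNC milling (finishes hour 20, plus 1-hour gap → hour 21); cutting (finishes hour 14). The controlling bound is hour 21, so surface grinding finishes at 21 + 5 = hour 26.
Final packaging cannot start until surface grinding (finishes hour 26); material receipt (finishes hour 7); cutting (finishes hour 14). The controlling bound is hour 26, so final packaging finishes at 26 + 3 = hour 29.
All tasks are finished once the last one completes. Finish times: Material receipt at 7, Cutting at 14, CNC milling at 20, Surface grinding at 26, Coating at 19, Final packaging at 29. The latest is hour 29.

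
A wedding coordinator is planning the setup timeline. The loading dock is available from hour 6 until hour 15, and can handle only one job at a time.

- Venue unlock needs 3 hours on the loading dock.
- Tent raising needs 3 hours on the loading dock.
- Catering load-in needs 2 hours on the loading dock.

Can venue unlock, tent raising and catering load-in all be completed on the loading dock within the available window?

Yes

The loading dock window is 15 − 6 = 9 hours.
Running back to back, the jobs need 3 + 3 + 2 = 8 hours on the loading dock.
Since 8 ≤ 9, they fit within the window.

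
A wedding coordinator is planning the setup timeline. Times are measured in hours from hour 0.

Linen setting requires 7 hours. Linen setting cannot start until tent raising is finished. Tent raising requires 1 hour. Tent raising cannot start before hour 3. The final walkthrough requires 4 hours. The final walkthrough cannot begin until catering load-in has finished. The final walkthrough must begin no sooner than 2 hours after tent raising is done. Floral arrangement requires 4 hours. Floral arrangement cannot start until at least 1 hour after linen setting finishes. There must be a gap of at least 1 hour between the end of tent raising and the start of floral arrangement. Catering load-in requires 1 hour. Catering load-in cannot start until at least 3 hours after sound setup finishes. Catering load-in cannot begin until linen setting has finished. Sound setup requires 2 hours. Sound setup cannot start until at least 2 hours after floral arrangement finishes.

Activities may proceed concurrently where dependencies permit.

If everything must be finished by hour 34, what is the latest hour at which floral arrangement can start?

Nothing follows the final walkthrough; the deadline of hour 34 is its only limit. It must start by 34 − 4 = hour 30.
Catering load-in feeds into the final walkthrough (must start by hour 30); so catering load-in must finish by hour 30 and therefore start by hour 29.
Sound setup must finish before catering load-in (must start by hour 29, minus 3-hour gap → hour 26). With a 2-hour duration, sound setup must start by 26 − 2 = hour 24.
Since sound setup (must start by hour 24, minus 2-hour gap → hour 22) depends on it, floral arrangement must finish by hour 22. Backing off its 4-hour duration gives a latest start of hour 18.

18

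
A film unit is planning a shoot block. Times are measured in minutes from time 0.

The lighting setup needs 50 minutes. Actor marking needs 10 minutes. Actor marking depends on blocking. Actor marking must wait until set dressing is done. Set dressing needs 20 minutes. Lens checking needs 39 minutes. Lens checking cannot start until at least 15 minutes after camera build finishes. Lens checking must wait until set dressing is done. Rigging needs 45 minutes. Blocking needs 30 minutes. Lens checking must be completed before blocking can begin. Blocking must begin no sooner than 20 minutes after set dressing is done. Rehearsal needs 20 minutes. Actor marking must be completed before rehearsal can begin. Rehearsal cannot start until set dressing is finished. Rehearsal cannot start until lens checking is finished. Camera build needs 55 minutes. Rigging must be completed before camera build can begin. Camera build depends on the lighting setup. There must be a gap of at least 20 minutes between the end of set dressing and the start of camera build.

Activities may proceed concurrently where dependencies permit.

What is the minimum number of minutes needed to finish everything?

219

Nothing blocks the lighting setup, so it runs from minute 0 to minute 50.
Set dressing can start immediately at minute 0; it finishes at minute 20.
Rigging can start immediately at minute 0; it finishes at minute 45.
Camera build has to wait for rigging (finishes minute 45); the lighting setup (finishes minute 50); set dressing (finishes minute 20, plus 20-minute gap → minute 40). The latest of these is minute 50, so camera build runs minute 50 to 50 + 55 = minute 105.
Lens checking has to wait for camera build (finishes minute 105, plus 15-minute gap → minute 120); set dressing (finishes minute 20). The latest of these is minute 120, so lens checking runs minute 120 to 120 + 39 = minute 159.
For blocking: lens checking (finishes minute 159); set dressing (finishes minute 20, plus 20-minute gap → minute 40). Taking the maximum gives a start of minute 159, and it finishes at 159 + 30 = minute 189.
Actor marking has to wait for blocking (finishes minute 189); set dressing (finishes minute 20). The latest of these is minute 189, so actor marking runs minute 189 to 189 + 10 = minute 199.
Rehearsal cannot start until actor marking (finishes minute 199); set dressing (finishes minute 20); lens checking (finishes minute 159). The controlling bound is minute 199, so rehearsal finishes at 199 + 20 = minute 219.
All tasks are finished once the last one completes. Finish times: Rigging at 45, Set dressing at 20, The lighting setup at 50, Camera build at 105, Lens checking at 159, Blocking at 189, Actor marking at 199, Rehearsal at 219. The latest is minute 219.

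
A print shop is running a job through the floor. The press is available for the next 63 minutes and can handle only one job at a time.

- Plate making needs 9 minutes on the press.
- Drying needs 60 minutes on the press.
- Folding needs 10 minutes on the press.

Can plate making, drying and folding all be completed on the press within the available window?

Running back to back, the jobs need 9 + 60 + 10 = 79 minutes on the press.
Since 79 > 63, they cannot all fit.

No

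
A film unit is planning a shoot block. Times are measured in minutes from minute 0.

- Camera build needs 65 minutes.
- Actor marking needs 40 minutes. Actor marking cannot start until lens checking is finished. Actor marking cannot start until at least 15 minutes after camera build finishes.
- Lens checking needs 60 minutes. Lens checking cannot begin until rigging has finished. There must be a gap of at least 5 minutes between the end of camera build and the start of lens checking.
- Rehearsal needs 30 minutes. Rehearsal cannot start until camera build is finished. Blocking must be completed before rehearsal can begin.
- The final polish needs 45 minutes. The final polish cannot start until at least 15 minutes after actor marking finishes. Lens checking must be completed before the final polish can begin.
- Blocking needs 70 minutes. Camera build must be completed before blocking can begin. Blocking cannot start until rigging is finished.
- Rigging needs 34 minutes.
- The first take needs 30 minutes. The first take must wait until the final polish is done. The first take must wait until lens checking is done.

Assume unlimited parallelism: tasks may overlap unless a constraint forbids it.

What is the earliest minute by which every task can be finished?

Camera build can start immediately at minute 0; it finishes at minute 65.
Rigging has no prerequisites, so it starts at minute 0 and finishes at minute 34.
Blocking has to wait for camera build (finishes minute 65); rigging (finishes minute 34). The latest of these is minute 65, so blocking runs minute 65 to 65 + 70 = minute 135.
Rehearsal needs all of camera build (finishes minute 65); blocking (finishes minute 135). That puts its earliest start at minute 135; it finishes at 135 + 30 = minute 165.
Lens checking cannot start until rigging (finishes minute 34); camera build (finishes minute 65, plus 5-minute gap → minute 70). The controlling bound is minute 70, so lens checking finishes at 70 + 60 = minute 130.
Actor marking has to wait for lens checking (finishes minute 130); camera build (finishes minute 65, plus 15-minute gap → minute 80). The latest of these is minute 130, so actor marking runs minute 130 to 130 + 40 = minute 170.
The final polish needs all of actor marking (finishes minute 170, plus 15-minute gap → minute 185); lens checking (finishes minute 130). That puts its earliest start at minute 185; it finishes at 185 + 45 = minute 230.
For the first take: the final polish (finishes minute 230); lens checking (finishes minute 130). Taking the maximum gives a start of minute 230, and it finishes at 230 + 30 = minute 260.
All tasks are finished once the last one completes. Finish times: Rigging at 34, Camera build at 65, Lens checking at 130, Blocking at 135, Actor marking at 170, Rehearsal at 165, The final polish at 230, The first take at 260. The latest is minute 260.

260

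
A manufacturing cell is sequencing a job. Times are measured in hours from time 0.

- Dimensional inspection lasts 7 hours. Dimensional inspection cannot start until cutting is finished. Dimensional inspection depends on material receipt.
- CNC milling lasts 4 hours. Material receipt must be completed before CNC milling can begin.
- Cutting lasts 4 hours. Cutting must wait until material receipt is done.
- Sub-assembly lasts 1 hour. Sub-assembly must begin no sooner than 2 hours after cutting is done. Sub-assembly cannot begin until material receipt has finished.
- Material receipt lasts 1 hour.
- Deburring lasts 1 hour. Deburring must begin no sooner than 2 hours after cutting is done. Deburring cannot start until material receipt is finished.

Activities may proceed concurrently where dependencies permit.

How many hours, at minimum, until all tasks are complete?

12

Material receipt can start immediately at hour 0; it finishes at hour 1.
CNC milling waits on material receipt (finishes hour 1), so it starts at hour 1 and finishes at 1 + 4 = hour 5.
Cutting cannot begin until material receipt (finishes hour 1). It runs from hour 1 to 1 + 4 = hour 5.
For sub-assembly: cutting (finishes hour 5, plus 2-hour gap → hour 7); material receipt (finishes hour 1). Taking the maximum gives a start of hour 7, and it finishes at 7 + 1 = hour 8.
Dimensional inspection cannot start until cutting (finishes hour 5); material receipt (finishes hour 1). The controlling bound is hour 5, so dimensional inspection finishes at 5 + 7 = hour 12.
Deburring cannot start until cutting (finishes hour 5, plus 2-hour gap → hour 7); material receipt (finishes hour 1). The controlling bound is hour 7, so deburring finishes at 7 + 1 = hour 8.
All tasks are finished once the last one completes. Finish times: Material receipt at 1, Cutting at 5, Deburring at 8, CNC milling at 5, Dimensional inspection at 12, Sub-assembly at 8. The latest is hour 12.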